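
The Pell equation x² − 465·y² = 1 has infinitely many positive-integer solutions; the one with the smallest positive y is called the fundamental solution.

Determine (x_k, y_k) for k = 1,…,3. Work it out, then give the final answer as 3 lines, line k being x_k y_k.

√465 = [21; 1,1,3,2,2,2,3,1,1,42, …], period ℓ=10 (even) → k=9
step 0: (21, 1)  from 21·(1,0) + (0,1)
…
step 3: (151, 7)  from 3·(43,2) + (22,1)
…
step 7: (6922, 321)  from 3·(2027,94) + (841,39)
step 8: (8949, 415)  from 1·(6922,321) + (2027,94)
step 9: (15871, 736)  from 1·(8949,415) + (6922,321)
→ (15871, 736).  Check: 15871²=251888641, 465·736²=251888640, difference 1.
(x_2, y_2) = (15871·15871 + 465·736·736, 15871·736 + 736·15871) = (503777281, 23362112)
(x_3, y_3) = (15871·503777281 + 465·736·23362112, 15871·23362112 + 736·503777281) = (15990898437631, 741560158368)

15871 736
503777281 23362112
15990898437631 741560158368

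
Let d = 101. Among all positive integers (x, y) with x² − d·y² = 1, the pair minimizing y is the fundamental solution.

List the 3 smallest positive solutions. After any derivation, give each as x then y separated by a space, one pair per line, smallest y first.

201 20
80801 8040
32481801 3232060

√101 → a₀=10, period (20); ℓ=1 odd so k=1
k=0  a_k=10  p_k/q_k = 10/1
k=1  a_k=20  p_k/q_k = 201/20
fundamental: x₁=201, y₁=20  (since 40401 − 101·400 = 1)
n=2: (201,20)∘(201,20) = (201·201+101·20·20, 201·20+20·201) = (80801,8040)
n=3: (80801,8040)∘(201,20) = (201·80801+101·20·8040, 201·8040+20·80801) = (32481801,3232060)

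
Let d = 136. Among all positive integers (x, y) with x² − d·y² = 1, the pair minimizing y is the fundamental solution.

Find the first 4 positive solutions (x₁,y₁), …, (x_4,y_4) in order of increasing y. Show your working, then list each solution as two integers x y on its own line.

35 3
2449 210
171395 14697
11995201 1028580

[11; 1,1,1,22] for √136; ℓ=4 ⇒ convergent index 3
a_0=11:  p_0=11·1+0=11,  q_0=11·0+1=1
…
a_2=1:  p_2=1·12+11=23,  q_2=1·1+1=2
a_3=1:  p_3=1·23+12=35,  q_3=1·2+1=3
fundamental: x₁=35, y₁=3  (since 1225 − 136·9 = 1)
(35+3√136)^2 = 2449 + 210√136
(35+3√136)^3 = 171395 + 14697√136
(35+3√136)^4 = 11995201 + 1028580√136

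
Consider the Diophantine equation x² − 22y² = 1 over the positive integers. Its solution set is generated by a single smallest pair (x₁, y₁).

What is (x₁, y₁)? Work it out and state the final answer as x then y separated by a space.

√22 = [4; 1,2,4,2,1,8, …], period ℓ=6 (even) → k=5
k=0  a_k=4  p_k/q_k = 4/1
k=1  a_k=1  p_k/q_k = 5/1
…
k=4  a_k=2  p_k/q_k = 136/29
k=5  a_k=1  p_k/q_k = 197/42
fundamental: x₁=197, y₁=42  (since 38809 − 22·1764 = 1)

197 42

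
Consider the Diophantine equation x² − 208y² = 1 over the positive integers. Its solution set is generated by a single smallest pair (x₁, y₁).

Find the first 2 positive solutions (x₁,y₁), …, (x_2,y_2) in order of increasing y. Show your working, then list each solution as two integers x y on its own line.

649 45
842401 58410

√208 → a₀=14, period (2,2,1,2,2,28); ℓ=6 even so k=5
i=0: a=14 ⇒ p=14, q=1
…
i=2: a=2 ⇒ p=72, q=5
…
i=4: a=2 ⇒ p=274, q=19
i=5: a=2 ⇒ p=649, q=45
(x₁, y₁) = (649, 45);  649² − 208·45² = 1 ✓
n=2: (649,45)∘(649,45) = (649·649+208·45·45, 649·45+45·649) = (842401,58410)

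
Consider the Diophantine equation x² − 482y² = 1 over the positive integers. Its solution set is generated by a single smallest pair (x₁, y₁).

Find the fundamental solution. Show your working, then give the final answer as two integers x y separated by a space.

483 22

√482 → a₀=21, period (1,20,1,42); ℓ=4 even so k=3
a_0=21:  p_0=21·1+0=21,  q_0=21·0+1=1
…
a_2=20:  p_2=20·22+21=461,  q_2=20·1+1=21
a_3=1:  p_3=1·461+22=483,  q_3=1·21+1=22
(x₁, y₁) = (483, 22);  483² − 482·22² = 1 ✓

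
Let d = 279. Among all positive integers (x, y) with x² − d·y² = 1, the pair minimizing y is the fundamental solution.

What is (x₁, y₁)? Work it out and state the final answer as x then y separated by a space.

1520 91

√279 → a₀=16, period (1,2,2,1,2,2,1,32); ℓ=8 even so k=7
a_0=16:  p_0=16·1+0=16,  q_0=16·0+1=1
a_1=1:  p_1=1·16+1=17,  q_1=1·1+0=1
…
a_3=2:  p_3=2·50+17=117,  q_3=2·3+1=7
…
a_5=2:  p_5=2·167+117=451,  q_5=2·10+7=27
a_6=2:  p_6=2·451+167=1069,  q_6=2·27+10=64
a_7=1:  p_7=1·1069+451=1520,  q_7=1·64+27=91
(x₁, y₁) = (1520, 91);  1520² − 279·91² = 1 ✓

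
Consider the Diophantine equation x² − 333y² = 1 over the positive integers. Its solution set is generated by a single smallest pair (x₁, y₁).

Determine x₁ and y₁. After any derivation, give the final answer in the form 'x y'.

d=333: √d = [18; 4,36] (ℓ=2, even), read p_1/q_1
k=0  a_k=18  p_k/q_k = 18/1
k=1  a_k=4  p_k/q_k = 73/4
fundamental: x₁=73, y₁=4  (since 5329 − 333·16 = 1)

73 4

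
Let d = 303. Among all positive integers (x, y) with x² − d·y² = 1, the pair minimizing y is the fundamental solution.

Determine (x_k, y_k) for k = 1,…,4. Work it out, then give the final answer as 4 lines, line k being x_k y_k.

[17; 2,2,5,2,2,34] for √303; ℓ=6 ⇒ convergent index 5
step 0: (17, 1)  from 17·(1,0) + (0,1)
…
step 2: (87, 5)  from 2·(35,2) + (17,1)
step 3: (470, 27)  from 5·(87,5) + (35,2)
step 4: (1027, 59)  from 2·(470,27) + (87,5)
step 5: (2524, 145)  from 2·(1027,59) + (470,27)
fundamental: x₁=2524, y₁=145  (since 6370576 − 303·21025 = 1)
(2524+145√303)^2 = 12741151 + 731960√303
(2524+145√303)^3 = 64317327724 + 3694933935√303
(2524+145√303)^4 = 324673857609601 + 18652025771920√303

2524 145
12741151 731960
64317327724 3694933935
324673857609601 18652025771920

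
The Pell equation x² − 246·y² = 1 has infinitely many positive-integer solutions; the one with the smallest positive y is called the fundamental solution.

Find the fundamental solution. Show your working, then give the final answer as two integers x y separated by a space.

88805 5662

√246 → a₀=15, period (1,2,5,1,14,1,5,2,1,30); ℓ=10 even so k=9
i=0: a=15 ⇒ p=15, q=1
i=1: a=1 ⇒ p=16, q=1
i=2: a=2 ⇒ p=47, q=3
i=3: a=5 ⇒ p=251, q=16
i=4: a=1 ⇒ p=298, q=19
…
i=6: a=1 ⇒ p=4721, q=301
…
i=8: a=2 ⇒ p=60777, q=3875
i=9: a=1 ⇒ p=88805, q=5662
fundamental: x₁=88805, y₁=5662  (since 7886328025 − 246·32058244 = 1)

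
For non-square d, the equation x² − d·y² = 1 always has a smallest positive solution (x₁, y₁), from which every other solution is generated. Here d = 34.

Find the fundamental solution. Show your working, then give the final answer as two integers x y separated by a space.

35 6

√34 = [5; 1,4,1,10, …], period ℓ=4 (even) → k=3
step 0: (5, 1)  from 5·(1,0) + (0,1)
step 1: (6, 1)  from 1·(5,1) + (1,0)
step 2: (29, 5)  from 4·(6,1) + (5,1)
step 3: (35, 6)  from 1·(29,5) + (6,1)
fundamental: x₁=35, y₁=6  (since 1225 − 34·36 = 1)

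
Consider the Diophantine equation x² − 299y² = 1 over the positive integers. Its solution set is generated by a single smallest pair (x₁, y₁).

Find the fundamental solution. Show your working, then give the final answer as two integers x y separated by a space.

415 24

√299 → a₀=17, period (3,2,3,34); ℓ=4 even so k=3
i=0: a=17 ⇒ p=17, q=1
i=1: a=3 ⇒ p=52, q=3
i=2: a=2 ⇒ p=121, q=7
i=3: a=3 ⇒ p=415, q=24
→ (415, 24).  Check: 415²=172225, 299·24²=172224, difference 1.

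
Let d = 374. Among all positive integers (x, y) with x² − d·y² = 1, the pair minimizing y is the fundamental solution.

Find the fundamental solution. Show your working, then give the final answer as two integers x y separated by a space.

3365 174

√374 = [19; 2,1,18,1,2,38, …], period ℓ=6 (even) → k=5
i=0: a=19 ⇒ p=19, q=1
…
i=3: a=18 ⇒ p=1083, q=56
i=4: a=1 ⇒ p=1141, q=59
i=5: a=2 ⇒ p=3365, q=174
fundamental: x₁=3365, y₁=174  (since 11323225 − 374·30276 = 1)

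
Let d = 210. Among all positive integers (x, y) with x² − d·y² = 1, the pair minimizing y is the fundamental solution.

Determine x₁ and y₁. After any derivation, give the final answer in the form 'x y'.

29 2

√210 = [14; 2,28, …], period ℓ=2 (even) → k=1
a_0=14:  p_0=14·1+0=14,  q_0=14·0+1=1
a_1=2:  p_1=2·14+1=29,  q_1=2·1+0=2
→ (29, 2).  Check: 29²=841, 210·2²=840, difference 1.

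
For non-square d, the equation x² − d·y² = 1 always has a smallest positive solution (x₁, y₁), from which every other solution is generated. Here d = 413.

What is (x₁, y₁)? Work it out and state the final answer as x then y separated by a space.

d=413: √d = [20; 3,9,1,4,1,9,3,40] (ℓ=8, even), read p_7/q_7
step 0: (20, 1)  from 20·(1,0) + (0,1)
step 1: (61, 3)  from 3·(20,1) + (1,0)
…
step 3: (630, 31)  from 1·(569,28) + (61,3)
…
step 6: (36560, 1799)  from 9·(3719,183) + (3089,152)
step 7: (113399, 5580)  from 3·(36560,1799) + (3719,183)
→ (113399, 5580).  Check: 113399²=12859333201, 413·5580²=12859333200, difference 1.

113399 5580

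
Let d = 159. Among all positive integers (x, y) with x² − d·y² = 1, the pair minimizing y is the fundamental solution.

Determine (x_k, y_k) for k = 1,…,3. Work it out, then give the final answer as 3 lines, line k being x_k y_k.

1324 105
3505951 278040
9283756924 736249815

[12; 1,1,1,1,3,1,1,1,1,24] for √159; ℓ=10 ⇒ convergent index 9
i=0: a=12 ⇒ p=12, q=1
…
i=8: a=1 ⇒ p=807, q=64
i=9: a=1 ⇒ p=1324, q=105
(x₁, y₁) = (1324, 105);  1324² − 159·105² = 1 ✓
k=2:  x_2 = 1324·1324+159·105·105 = 3505951,  y_2 = 1324·105+105·1324 = 278040
k=3:  x_3 = 1324·3505951+159·105·278040 = 9283756924,  y_3 = 1324·278040+105·3505951 = 736249815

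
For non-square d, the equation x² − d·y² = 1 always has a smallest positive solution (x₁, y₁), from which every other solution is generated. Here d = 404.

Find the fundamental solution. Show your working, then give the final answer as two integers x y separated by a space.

201 10

[20; 10,40] for √404; ℓ=2 ⇒ convergent index 1
step 0: (20, 1)  from 20·(1,0) + (0,1)
step 1: (201, 10)  from 10·(20,1) + (1,0)
fundamental: x₁=201, y₁=10  (since 40401 − 404·100 = 1)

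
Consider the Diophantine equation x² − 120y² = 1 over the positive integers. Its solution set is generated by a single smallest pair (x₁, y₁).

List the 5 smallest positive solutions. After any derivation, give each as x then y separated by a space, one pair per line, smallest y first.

11 1
241 22
5291 483
116161 10604
2550251 232805

√120 → a₀=10, period (1,20); ℓ=2 even so k=1
i=0: a=10 ⇒ p=10, q=1
i=1: a=1 ⇒ p=11, q=1
→ (11, 1).  Check: 11²=121, 120·1²=120, difference 1.
k=2:  x_2 = 11·11+120·1·1 = 241,  y_2 = 11·1+1·11 = 22
k=3:  x_3 = 11·241+120·1·22 = 5291,  y_3 = 11·22+1·241 = 483
k=4:  x_4 = 11·5291+120·1·483 = 116161,  y_4 = 11·483+1·5291 = 10604
k=5:  x_5 = 11·116161+120·1·10604 = 2550251,  y_5 = 11·10604+1·116161 = 232805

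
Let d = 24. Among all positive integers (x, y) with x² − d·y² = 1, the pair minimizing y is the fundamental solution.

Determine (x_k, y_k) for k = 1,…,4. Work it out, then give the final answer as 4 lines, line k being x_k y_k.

5 1
49 10
485 99
4801 980

√24 = [4; 1,8, …], period ℓ=2 (even) → k=1
step 0: (4, 1)  from 4·(1,0) + (0,1)
step 1: (5, 1)  from 1·(4,1) + (1,0)
(x₁, y₁) = (5, 1);  5² − 24·1² = 1 ✓
(x_2, y_2) = (5·5 + 24·1·1, 5·1 + 1·5) = (49, 10)
(x_3, y_3) = (5·49 + 24·1·10, 5·10 + 1·49) = (485, 99)
(x_4, y_4) = (5·485 + 24·1·99, 5·99 + 1·485) = (4801, 980)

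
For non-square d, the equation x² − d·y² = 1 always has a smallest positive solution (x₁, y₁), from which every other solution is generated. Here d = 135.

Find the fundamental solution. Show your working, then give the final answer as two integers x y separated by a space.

d=135: √d = [11; 1,1,1,1,1,1,1,22] (ℓ=8, even), read p_7/q_7
i=0: a=11 ⇒ p=11, q=1
…
i=2: a=1 ⇒ p=23, q=2
…
i=5: a=1 ⇒ p=93, q=8
i=6: a=1 ⇒ p=151, q=13
i=7: a=1 ⇒ p=244, q=21
(x₁, y₁) = (244, 21);  244² − 135·21² = 1 ✓

244 21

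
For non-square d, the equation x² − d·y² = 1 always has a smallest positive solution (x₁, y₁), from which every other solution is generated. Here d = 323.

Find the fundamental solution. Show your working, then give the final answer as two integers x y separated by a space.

18 1

[17; 1,34] for √323; ℓ=2 ⇒ convergent index 1
a_0=17:  p_0=17·1+0=17,  q_0=17·0+1=1
a_1=1:  p_1=1·17+1=18,  q_1=1·1+0=1
→ (18, 1).  Check: 18²=324, 323·1²=323, difference 1.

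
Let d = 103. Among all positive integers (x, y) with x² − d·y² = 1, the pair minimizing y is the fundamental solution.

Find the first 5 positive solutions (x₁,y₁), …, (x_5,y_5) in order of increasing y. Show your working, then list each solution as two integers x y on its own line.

227528 22419
103537981567 10201900464
47115579739725224 4642436017523565
21440227253936863550977 2112568364380001494176
9756504053220377800313664488 961336909616663523916230291

d=103: √d = [10; 6,1,2,1,1,9,1,1,2,1,6,20] (ℓ=12, even), read p_11/q_11
step 0: (10, 1)  from 10·(1,0) + (0,1)
step 1: (61, 6)  from 6·(10,1) + (1,0)
…
step 5: (477, 47)  from 1·(274,27) + (203,20)
…
step 7: (5044, 497)  from 1·(4567,450) + (477,47)
…
step 10: (33877, 3338)  from 1·(24266,2391) + (9611,947)
step 11: (227528, 22419)  from 6·(33877,3338) + (24266,2391)
(x₁, y₁) = (227528, 22419);  227528² − 103·22419² = 1 ✓
k=2:  x_2 = 227528·227528+103·22419·22419 = 103537981567,  y_2 = 227528·22419+22419·227528 = 10201900464
k=3:  x_3 = 227528·103537981567+103·22419·10201900464 = 47115579739725224,  y_3 = 227528·10201900464+22419·103537981567 = 4642436017523565
k=4:  x_4 = 227528·47115579739725224+103·22419·4642436017523565 = 21440227253936863550977,  y_4 = 227528·4642436017523565+22419·47115579739725224 = 2112568364380001494176
k=5:  x_5 = 227528·21440227253936863550977+103·22419·2112568364380001494176 = 9756504053220377800313664488,  y_5 = 227528·2112568364380001494176+22419·21440227253936863550977 = 961336909616663523916230291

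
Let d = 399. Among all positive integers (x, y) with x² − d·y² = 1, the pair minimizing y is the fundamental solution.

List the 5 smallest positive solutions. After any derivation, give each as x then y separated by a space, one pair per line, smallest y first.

[19; 1,38] for √399; ℓ=2 ⇒ convergent index 1
i=0: a=19 ⇒ p=19, q=1
i=1: a=1 ⇒ p=20, q=1
fundamental: x₁=20, y₁=1  (since 400 − 399·1 = 1)
k=2:  x_2 = 20·20+399·1·1 = 799,  y_2 = 20·1+1·20 = 40
k=3:  x_3 = 20·799+399·1·40 = 31940,  y_3 = 20·40+1·799 = 1599
k=4:  x_4 = 20·31940+399·1·1599 = 1276801,  y_4 = 20·1599+1·31940 = 63920
k=5:  x_5 = 20·1276801+399·1·63920 = 51040100,  y_5 = 20·63920+1·1276801 = 2555201

20 1
799 40
31940 1599
1276801 63920
51040100 2555201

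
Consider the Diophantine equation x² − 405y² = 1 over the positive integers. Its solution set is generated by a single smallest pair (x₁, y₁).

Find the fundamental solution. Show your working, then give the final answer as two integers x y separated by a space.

[20; 8,40] for √405; ℓ=2 ⇒ convergent index 1
step 0: (20, 1)  from 20·(1,0) + (0,1)
step 1: (161, 8)  from 8·(20,1) + (1,0)
→ (161, 8).  Check: 161²=25921, 405·8²=25920, difference 1.

161 8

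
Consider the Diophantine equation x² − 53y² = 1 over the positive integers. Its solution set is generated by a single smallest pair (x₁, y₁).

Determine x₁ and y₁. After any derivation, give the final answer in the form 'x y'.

66249 9100

[7; 3,1,1,3,14] for √53; ℓ=5 ⇒ convergent index 9
i=0: a=7 ⇒ p=7, q=1
i=1: a=3 ⇒ p=22, q=3
i=2: a=1 ⇒ p=29, q=4
i=3: a=1 ⇒ p=51, q=7
…
i=5: a=14 ⇒ p=2599, q=357
i=6: a=3 ⇒ p=7979, q=1096
i=7: a=1 ⇒ p=10578, q=1453
i=8: a=1 ⇒ p=18557, q=2549
i=9: a=3 ⇒ p=66249, q=9100
fundamental: x₁=66249, y₁=9100  (since 4388930001 − 53·82810000 = 1)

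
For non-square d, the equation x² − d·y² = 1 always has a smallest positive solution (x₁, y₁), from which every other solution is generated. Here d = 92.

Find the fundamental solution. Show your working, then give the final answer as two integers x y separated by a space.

√92 → a₀=9, period (1,1,2,4,2,1,1,18); ℓ=8 even so k=7
k=0  a_k=9  p_k/q_k = 9/1
k=1  a_k=1  p_k/q_k = 10/1
k=2  a_k=1  p_k/q_k = 19/2
k=3  a_k=2  p_k/q_k = 48/5
…
k=5  a_k=2  p_k/q_k = 470/49
k=6  a_k=1  p_k/q_k = 681/71
k=7  a_k=1  p_k/q_k = 1151/120
(x₁, y₁) = (1151, 120);  1151² − 92·120² = 1 ✓

1151 120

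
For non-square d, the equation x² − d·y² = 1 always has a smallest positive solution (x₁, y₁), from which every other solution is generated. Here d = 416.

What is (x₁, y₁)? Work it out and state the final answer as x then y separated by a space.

5201 255

d=416: √d = [20; 2,1,1,9,1,1,2,40] (ℓ=8, even), read p_7/q_7
k=0  a_k=20  p_k/q_k = 20/1
…
k=2  a_k=1  p_k/q_k = 61/3
…
k=4  a_k=9  p_k/q_k = 979/48
…
k=6  a_k=1  p_k/q_k = 2060/101
k=7  a_k=2  p_k/q_k = 5201/255
fundamental: x₁=5201, y₁=255  (since 27050401 − 416·65025 = 1)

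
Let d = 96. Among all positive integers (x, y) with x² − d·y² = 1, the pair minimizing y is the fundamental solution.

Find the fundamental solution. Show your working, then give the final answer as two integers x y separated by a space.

49 5

[9; 1,3,1,18] for √96; ℓ=4 ⇒ convergent index 3
k=0  a_k=9  p_k/q_k = 9/1
…
k=2  a_k=3  p_k/q_k = 39/4
k=3  a_k=1  p_k/q_k = 49/5
(x₁, y₁) = (49, 5);  49² − 96·5² = 1 ✓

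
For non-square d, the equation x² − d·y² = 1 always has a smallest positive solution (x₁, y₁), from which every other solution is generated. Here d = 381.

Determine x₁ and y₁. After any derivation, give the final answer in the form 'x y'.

1015 52

d=381: √d = [19; 1,1,12,1,1,38] (ℓ=6, even), read p_5/q_5
step 0: (19, 1)  from 19·(1,0) + (0,1)
…
step 4: (527, 27)  from 1·(488,25) + (39,2)
step 5: (1015, 52)  from 1·(527,27) + (488,25)
fundamental: x₁=1015, y₁=52  (since 1030225 − 381·2704 = 1)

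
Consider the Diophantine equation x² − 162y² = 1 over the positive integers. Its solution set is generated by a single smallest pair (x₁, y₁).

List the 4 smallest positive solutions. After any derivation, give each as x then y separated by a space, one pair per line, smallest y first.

√162 = [12; 1,2,1,2,12,2,1,2,1,24, …], period ℓ=10 (even) → k=9
k=0  a_k=12  p_k/q_k = 12/1
…
k=2  a_k=2  p_k/q_k = 38/3
…
k=5  a_k=12  p_k/q_k = 1731/136
…
k=7  a_k=1  p_k/q_k = 5333/419
k=8  a_k=2  p_k/q_k = 14268/1121
k=9  a_k=1  p_k/q_k = 19601/1540
fundamental: x₁=19601, y₁=1540  (since 384199201 − 162·2371600 = 1)
(x_2, y_2) = (19601·19601 + 162·1540·1540, 19601·1540 + 1540·19601) = (768398401, 60371080)
(x_3, y_3) = (19601·768398401 + 162·1540·60371080, 19601·60371080 + 1540·768398401) = (30122754096401, 2366667076620)
(x_4, y_4) = (19601·30122754096401 + 162·1540·2366667076620, 19601·2366667076620 + 1540·30122754096401) = (1180872205318713601, 92778082677286160)

19601 1540
768398401 60371080
30122754096401 2366667076620
1180872205318713601 92778082677286160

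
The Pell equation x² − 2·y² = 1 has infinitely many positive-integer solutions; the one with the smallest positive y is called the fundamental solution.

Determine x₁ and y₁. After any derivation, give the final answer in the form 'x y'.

3 2

[1; 2] for √2; ℓ=1 ⇒ convergent index 1
k=0  a_k=1  p_k/q_k = 1/1
k=1  a_k=2  p_k/q_k = 3/2
→ (3, 2).  Check: 3²=9, 2·2²=8, difference 1.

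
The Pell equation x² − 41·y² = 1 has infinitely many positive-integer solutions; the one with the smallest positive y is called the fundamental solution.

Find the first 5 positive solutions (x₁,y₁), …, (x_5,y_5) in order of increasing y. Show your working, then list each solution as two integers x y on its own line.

2049 320
8396801 1311360
34410088449 5373952960
141012534067201 22022457918720
577869330197301249 90248027176961600

√41 → a₀=6, period (2,2,12); ℓ=3 odd so k=5
i=0: a=6 ⇒ p=6, q=1
i=1: a=2 ⇒ p=13, q=2
i=2: a=2 ⇒ p=32, q=5
i=3: a=12 ⇒ p=397, q=62
i=4: a=2 ⇒ p=826, q=129
i=5: a=2 ⇒ p=2049, q=320
(x₁, y₁) = (2049, 320);  2049² − 41·320² = 1 ✓
k=2:  x_2 = 2049·2049+41·320·320 = 8396801,  y_2 = 2049·320+320·2049 = 1311360
k=3:  x_3 = 2049·8396801+41·320·1311360 = 34410088449,  y_3 = 2049·1311360+320·8396801 = 5373952960
k=4:  x_4 = 2049·34410088449+41·320·5373952960 = 141012534067201,  y_4 = 2049·5373952960+320·34410088449 = 22022457918720
k=5:  x_5 = 2049·141012534067201+41·320·22022457918720 = 577869330197301249,  y_5 = 2049·22022457918720+320·141012534067201 = 90248027176961600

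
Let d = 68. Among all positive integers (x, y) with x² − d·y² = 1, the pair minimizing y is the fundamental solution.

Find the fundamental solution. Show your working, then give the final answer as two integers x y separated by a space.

d=68: √d = [8; 4,16] (ℓ=2, even), read p_1/q_1
a_0=8:  p_0=8·1+0=8,  q_0=8·0+1=1
a_1=4:  p_1=4·8+1=33,  q_1=4·1+0=4
→ (33, 4).  Check: 33²=1089, 68·4²=1088, difference 1.

33 4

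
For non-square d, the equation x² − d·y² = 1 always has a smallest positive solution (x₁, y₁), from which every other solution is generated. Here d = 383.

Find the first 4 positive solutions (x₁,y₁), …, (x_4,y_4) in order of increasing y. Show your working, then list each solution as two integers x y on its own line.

18768 959
704475647 35997024
26443197867024 1351184291905
992571874432137217 50718053544949056

[19; 1,1,3,19,3,1,1,38] for √383; ℓ=8 ⇒ convergent index 7
i=0: a=19 ⇒ p=19, q=1
i=1: a=1 ⇒ p=20, q=1
i=2: a=1 ⇒ p=39, q=2
i=3: a=3 ⇒ p=137, q=7
i=4: a=19 ⇒ p=2642, q=135
i=5: a=3 ⇒ p=8063, q=412
i=6: a=1 ⇒ p=10705, q=547
i=7: a=1 ⇒ p=18768, q=959
(x₁, y₁) = (18768, 959);  18768² − 383·959² = 1 ✓
n=2: (18768,959)∘(18768,959) = (18768·18768+383·959·959, 18768·959+959·18768) = (704475647,35997024)
n=3: (704475647,35997024)∘(18768,959) = (18768·704475647+383·959·35997024, 18768·35997024+959·704475647) = (26443197867024,1351184291905)
n=4: (26443197867024,1351184291905)∘(18768,959) = (18768·26443197867024+383·959·1351184291905, 18768·1351184291905+959·26443197867024) = (992571874432137217,50718053544949056)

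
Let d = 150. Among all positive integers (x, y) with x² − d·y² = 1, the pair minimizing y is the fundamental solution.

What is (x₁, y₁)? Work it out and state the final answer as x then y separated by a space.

d=150: √d = [12; 4,24] (ℓ=2, even), read p_1/q_1
a_0=12:  p_0=12·1+0=12,  q_0=12·0+1=1
a_1=4:  p_1=4·12+1=49,  q_1=4·1+0=4
(x₁, y₁) = (49, 4);  49² − 150·4² = 1 ✓

49 4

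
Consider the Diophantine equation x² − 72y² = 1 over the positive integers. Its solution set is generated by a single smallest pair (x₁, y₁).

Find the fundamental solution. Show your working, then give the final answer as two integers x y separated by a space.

17 2

√72 = [8; 2,16, …], period ℓ=2 (even) → k=1
a_0=8:  p_0=8·1+0=8,  q_0=8·0+1=1
a_1=2:  p_1=2·8+1=17,  q_1=2·1+0=2
→ (17, 2).  Check: 17²=289, 72·2²=288, difference 1.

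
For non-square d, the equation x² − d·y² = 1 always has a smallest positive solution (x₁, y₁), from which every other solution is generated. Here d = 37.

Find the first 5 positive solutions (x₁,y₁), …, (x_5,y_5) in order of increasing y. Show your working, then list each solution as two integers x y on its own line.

73 12
10657 1752
1555849 255780
227143297 37342128
33161365513 5451694908

√37 = [6; 12, …], period ℓ=1 (odd) → k=1
k=0  a_k=6  p_k/q_k = 6/1
k=1  a_k=12  p_k/q_k = 73/12
→ (73, 12).  Check: 73²=5329, 37·12²=5328, difference 1.
(x_2, y_2) = (73·73 + 37·12·12, 73·12 + 12·73) = (10657, 1752)
(x_3, y_3) = (73·10657 + 37·12·1752, 73·1752 + 12·10657) = (1555849, 255780)
(x_4, y_4) = (73·1555849 + 37·12·255780, 73·255780 + 12·1555849) = (227143297, 37342128)
(x_5, y_5) = (73·227143297 + 37·12·37342128, 73·37342128 + 12·227143297) = (33161365513, 5451694908)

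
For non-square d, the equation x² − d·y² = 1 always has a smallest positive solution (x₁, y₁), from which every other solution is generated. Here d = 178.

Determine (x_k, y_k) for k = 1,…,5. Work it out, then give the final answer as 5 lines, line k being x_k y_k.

√178 → a₀=13, period (2,1,12,1,2,26); ℓ=6 even so k=5
a_0=13:  p_0=13·1+0=13,  q_0=13·0+1=1
…
a_3=12:  p_3=12·40+27=507,  q_3=12·3+2=38
a_4=1:  p_4=1·507+40=547,  q_4=1·38+3=41
a_5=2:  p_5=2·547+507=1601,  q_5=2·41+38=120
fundamental: x₁=1601, y₁=120  (since 2563201 − 178·14400 = 1)
n=2: (1601,120)∘(1601,120) = (1601·1601+178·120·120, 1601·120+120·1601) = (5126401,384240)
n=3: (5126401,384240)∘(1601,120) = (1601·5126401+178·120·384240, 1601·384240+120·5126401) = (16414734401,1230336360)
n=4: (16414734401,1230336360)∘(1601,120) = (1601·16414734401+178·120·1230336360, 1601·1230336360+120·16414734401) = (52559974425601,3939536640480)
n=5: (52559974425601,3939536640480)∘(1601,120) = (1601·52559974425601+178·120·3939536640480, 1601·3939536640480+120·52559974425601) = (168297021696040001,12614395092480600)

1601 120
5126401 384240
16414734401 1230336360
52559974425601 3939536640480
168297021696040001 12614395092480600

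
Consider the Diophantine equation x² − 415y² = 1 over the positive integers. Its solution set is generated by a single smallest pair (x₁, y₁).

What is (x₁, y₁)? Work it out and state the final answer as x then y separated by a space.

18412804 903849

√415 = [20; 2,1,2,4,6,…,1,2,40, …], period ℓ=16 (even) → k=15
a_0=20:  p_0=20·1+0=20,  q_0=20·0+1=1
…
a_6=1:  p_6=1·4441+713=5154,  q_6=1·218+35=253
…
a_8=3:  p_8=3·9595+5154=33939,  q_8=3·471+253=1666
…
a_11=6:  p_11=6·77473+43534=508372,  q_11=6·3803+2137=24955
…
a_14=1:  p_14=1·4730294+2110961=6841255,  q_14=1·232201+103623=335824
a_15=2:  p_15=2·6841255+4730294=18412804,  q_15=2·335824+232201=903849
fundamental: x₁=18412804, y₁=903849  (since 339031351142416 − 415·816943014801 = 1)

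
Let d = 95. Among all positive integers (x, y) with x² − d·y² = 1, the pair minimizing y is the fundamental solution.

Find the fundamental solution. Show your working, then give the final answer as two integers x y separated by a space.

39 4

[9; 1,2,1,18] for √95; ℓ=4 ⇒ convergent index 3
i=0: a=9 ⇒ p=9, q=1
i=1: a=1 ⇒ p=10, q=1
i=2: a=2 ⇒ p=29, q=3
i=3: a=1 ⇒ p=39, q=4
(x₁, y₁) = (39, 4);  39² − 95·4² = 1 ✓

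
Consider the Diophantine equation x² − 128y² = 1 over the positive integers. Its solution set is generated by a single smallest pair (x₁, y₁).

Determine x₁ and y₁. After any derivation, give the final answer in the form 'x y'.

577 51

√128 → a₀=11, period (3,5,3,22); ℓ=4 even so k=3
k=0  a_k=11  p_k/q_k = 11/1
…
k=2  a_k=5  p_k/q_k = 181/16
k=3  a_k=3  p_k/q_k = 577/51
fundamental: x₁=577, y₁=51  (since 332929 − 128·2601 = 1)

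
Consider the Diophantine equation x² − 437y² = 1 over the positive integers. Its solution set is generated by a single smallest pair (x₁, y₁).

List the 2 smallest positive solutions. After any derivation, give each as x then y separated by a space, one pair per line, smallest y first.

4599 220
42301601 2023560

d=437: √d = [20; 1,9,2,9,1,40] (ℓ=6, even), read p_5/q_5
a_0=20:  p_0=20·1+0=20,  q_0=20·0+1=1
…
a_4=9:  p_4=9·439+209=4160,  q_4=9·21+10=199
a_5=1:  p_5=1·4160+439=4599,  q_5=1·199+21=220
(x₁, y₁) = (4599, 220);  4599² − 437·220² = 1 ✓
n=2: (4599,220)∘(4599,220) = (4599·4599+437·220·220, 4599·220+220·4599) = (42301601,2023560)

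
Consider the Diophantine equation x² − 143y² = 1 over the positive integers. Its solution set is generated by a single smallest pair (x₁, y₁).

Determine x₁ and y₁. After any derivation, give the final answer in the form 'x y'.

d=143: √d = [11; 1,22] (ℓ=2, even), read p_1/q_1
i=0: a=11 ⇒ p=11, q=1
i=1: a=1 ⇒ p=12, q=1
fundamental: x₁=12, y₁=1  (since 144 − 143·1 = 1)

12 1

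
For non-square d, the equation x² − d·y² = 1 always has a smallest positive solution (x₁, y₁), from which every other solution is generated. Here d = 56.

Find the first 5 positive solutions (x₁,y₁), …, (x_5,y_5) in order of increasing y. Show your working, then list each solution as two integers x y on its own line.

15 2
449 60
13455 1798
403201 53880
12082575 1614602

√56 → a₀=7, period (2,14); ℓ=2 even so k=1
step 0: (7, 1)  from 7·(1,0) + (0,1)
step 1: (15, 2)  from 2·(7,1) + (1,0)
(x₁, y₁) = (15, 2);  15² − 56·2² = 1 ✓
(x_2, y_2) = (15·15 + 56·2·2, 15·2 + 2·15) = (449, 60)
(x_3, y_3) = (15·449 + 56·2·60, 15·60 + 2·449) = (13455, 1798)
(x_4, y_4) = (15·13455 + 56·2·1798, 15·1798 + 2·13455) = (403201, 53880)
(x_5, y_5) = (15·403201 + 56·2·53880, 15·53880 + 2·403201) = (12082575, 1614602)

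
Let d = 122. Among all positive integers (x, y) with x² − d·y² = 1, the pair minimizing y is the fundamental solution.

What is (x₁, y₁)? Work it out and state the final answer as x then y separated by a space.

243 22

d=122: √d = [11; 22] (ℓ=1, odd), read p_1/q_1
k=0  a_k=11  p_k/q_k = 11/1
k=1  a_k=22  p_k/q_k = 243/22
fundamental: x₁=243, y₁=22  (since 59049 − 122·484 = 1)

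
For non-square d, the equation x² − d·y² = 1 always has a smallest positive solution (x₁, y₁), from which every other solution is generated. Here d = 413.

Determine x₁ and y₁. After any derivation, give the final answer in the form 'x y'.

√413 → a₀=20, period (3,9,1,4,1,9,3,40); ℓ=8 even so k=7
step 0: (20, 1)  from 20·(1,0) + (0,1)
…
step 3: (630, 31)  from 1·(569,28) + (61,3)
…
step 5: (3719, 183)  from 1·(3089,152) + (630,31)
step 6: (36560, 1799)  from 9·(3719,183) + (3089,152)
step 7: (113399, 5580)  from 3·(36560,1799) + (3719,183)
fundamental: x₁=113399, y₁=5580  (since 12859333201 − 413·31136400 = 1)

113399 5580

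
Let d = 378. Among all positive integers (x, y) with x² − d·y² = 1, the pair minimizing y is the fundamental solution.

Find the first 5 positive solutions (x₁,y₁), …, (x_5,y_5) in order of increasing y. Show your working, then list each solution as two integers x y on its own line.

[19; 2,3,1,4,1,3,2,38] for √378; ℓ=8 ⇒ convergent index 7
step 0: (19, 1)  from 19·(1,0) + (0,1)
…
step 4: (836, 43)  from 4·(175,9) + (136,7)
step 5: (1011, 52)  from 1·(836,43) + (175,9)
step 6: (3869, 199)  from 3·(1011,52) + (836,43)
step 7: (8749, 450)  from 2·(3869,199) + (1011,52)
→ (8749, 450).  Check: 8749²=76545001, 378·450²=76545000, difference 1.
(8749+450√378)^2 = 153090001 + 7874100√378
(8749+450√378)^3 = 2678768828749 + 137781001350√378
(8749+450√378)^4 = 46873096812360001 + 2410891953748200√378
(8749+450√378)^5 = 820185445343906468749 + 42185787268905002250√378

8749 450
153090001 7874100
2678768828749 137781001350
46873096812360001 2410891953748200
820185445343906468749 42185787268905002250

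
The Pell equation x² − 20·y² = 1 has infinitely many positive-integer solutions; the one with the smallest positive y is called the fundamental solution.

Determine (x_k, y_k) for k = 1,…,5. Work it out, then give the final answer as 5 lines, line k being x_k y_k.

9 2
161 36
2889 646
51841 11592
930249 208010

√20 → a₀=4, period (2,8); ℓ=2 even so k=1
k=0  a_k=4  p_k/q_k = 4/1
k=1  a_k=2  p_k/q_k = 9/2
fundamental: x₁=9, y₁=2  (since 81 − 20·4 = 1)
k=2:  x_2 = 9·9+20·2·2 = 161,  y_2 = 9·2+2·9 = 36
k=3:  x_3 = 9·161+20·2·36 = 2889,  y_3 = 9·36+2·161 = 646
k=4:  x_4 = 9·2889+20·2·646 = 51841,  y_4 = 9·646+2·2889 = 11592
k=5:  x_5 = 9·51841+20·2·11592 = 930249,  y_5 = 9·11592+2·51841 = 208010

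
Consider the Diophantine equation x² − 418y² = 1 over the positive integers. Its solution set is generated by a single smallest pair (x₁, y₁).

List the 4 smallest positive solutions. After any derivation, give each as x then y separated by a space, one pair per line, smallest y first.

[20; 2,4,20,4,2,40] for √418; ℓ=6 ⇒ convergent index 5
i=0: a=20 ⇒ p=20, q=1
…
i=2: a=4 ⇒ p=184, q=9
…
i=4: a=4 ⇒ p=15068, q=737
i=5: a=2 ⇒ p=33857, q=1656
→ (33857, 1656).  Check: 33857²=1146296449, 418·1656²=1146296448, difference 1.
(x_2, y_2) = (33857·33857 + 418·1656·1656, 33857·1656 + 1656·33857) = (2292592897, 112134384)
(x_3, y_3) = (33857·2292592897 + 418·1656·112134384, 33857·112134384 + 1656·2292592897) = (155240635393601, 7593067676520)
(x_4, y_4) = (33857·155240635393601 + 418·1656·7593067676520, 33857·7593067676520 + 1656·155240635393601) = (10511964382749705217, 514156984535740896)

33857 1656
2292592897 112134384
155240635393601 7593067676520
10511964382749705217 514156984535740896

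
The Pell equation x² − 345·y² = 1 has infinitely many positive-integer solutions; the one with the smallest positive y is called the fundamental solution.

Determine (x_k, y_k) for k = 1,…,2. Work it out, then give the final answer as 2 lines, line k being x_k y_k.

6761 364
91422241 4922008

[18; 1,1,2,1,6,1,2,1,1,36] for √345; ℓ=10 ⇒ convergent index 9
k=0  a_k=18  p_k/q_k = 18/1
…
k=4  a_k=1  p_k/q_k = 130/7
k=5  a_k=6  p_k/q_k = 873/47
k=6  a_k=1  p_k/q_k = 1003/54
…
k=8  a_k=1  p_k/q_k = 3882/209
k=9  a_k=1  p_k/q_k = 6761/364
→ (6761, 364).  Check: 6761²=45711121, 345·364²=45711120, difference 1.
k=2:  x_2 = 6761·6761+345·364·364 = 91422241,  y_2 = 6761·364+364·6761 = 4922008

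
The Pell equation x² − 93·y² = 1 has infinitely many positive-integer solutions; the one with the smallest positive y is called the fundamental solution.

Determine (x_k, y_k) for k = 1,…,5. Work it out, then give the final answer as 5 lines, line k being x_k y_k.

√93 = [9; 1,1,1,4,6,4,1,1,1,18, …], period ℓ=10 (even) → k=9
a_0=9:  p_0=9·1+0=9,  q_0=9·0+1=1
…
a_3=1:  p_3=1·19+10=29,  q_3=1·2+1=3
a_4=4:  p_4=4·29+19=135,  q_4=4·3+2=14
a_5=6:  p_5=6·135+29=839,  q_5=6·14+3=87
a_6=4:  p_6=4·839+135=3491,  q_6=4·87+14=362
a_7=1:  p_7=1·3491+839=4330,  q_7=1·362+87=449
a_8=1:  p_8=1·4330+3491=7821,  q_8=1·449+362=811
a_9=1:  p_9=1·7821+4330=12151,  q_9=1·811+449=1260
→ (12151, 1260).  Check: 12151²=147646801, 93·1260²=147646800, difference 1.
(12151+1260√93)^2 = 295293601 + 30620520√93
(12151+1260√93)^3 = 7176225079351 + 744139875780√93
(12151+1260√93)^4 = 174396621583094401 + 18084087230585040√93
(12151+1260√93)^5 = 4238186690536135053751 + 439479487133537766300√93

12151 1260
295293601 30620520
7176225079351 744139875780
174396621583094401 18084087230585040
4238186690536135053751 439479487133537766300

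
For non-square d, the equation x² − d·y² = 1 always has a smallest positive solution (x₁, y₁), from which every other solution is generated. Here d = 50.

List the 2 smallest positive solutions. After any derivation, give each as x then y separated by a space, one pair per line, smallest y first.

99 14
19601 2772

√50 = [7; 14, …], period ℓ=1 (odd) → k=1
i=0: a=7 ⇒ p=7, q=1
i=1: a=14 ⇒ p=99, q=14
(x₁, y₁) = (99, 14);  99² − 50·14² = 1 ✓
(99+14√50)^2 = 19601 + 2772√50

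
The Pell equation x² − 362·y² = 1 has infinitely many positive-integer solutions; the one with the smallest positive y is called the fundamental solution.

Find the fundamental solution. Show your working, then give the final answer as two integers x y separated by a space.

d=362: √d = [19; 38] (ℓ=1, odd), read p_1/q_1
step 0: (19, 1)  from 19·(1,0) + (0,1)
step 1: (723, 38)  from 38·(19,1) + (1,0)
→ (723, 38).  Check: 723²=522729, 362·38²=522728, difference 1.

723 38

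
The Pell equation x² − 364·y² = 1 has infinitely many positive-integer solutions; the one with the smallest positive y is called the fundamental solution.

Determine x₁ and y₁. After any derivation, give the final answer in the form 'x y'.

√364 = [19; 12,1,2,3,1,8,1,3,2,1,12,38, …], period ℓ=12 (even) → k=11
a_0=19:  p_0=19·1+0=19,  q_0=19·0+1=1
a_1=12:  p_1=12·19+1=229,  q_1=12·1+0=12
…
a_7=1:  p_7=1·27607+3148=30755,  q_7=1·1447+165=1612
a_8=3:  p_8=3·30755+27607=119872,  q_8=3·1612+1447=6283
a_9=2:  p_9=2·119872+30755=270499,  q_9=2·6283+1612=14178
a_10=1:  p_10=1·270499+119872=390371,  q_10=1·14178+6283=20461
a_11=12:  p_11=12·390371+270499=4954951,  q_11=12·20461+14178=259710
(x₁, y₁) = (4954951, 259710);  4954951² − 364·259710² = 1 ✓

4954951 259710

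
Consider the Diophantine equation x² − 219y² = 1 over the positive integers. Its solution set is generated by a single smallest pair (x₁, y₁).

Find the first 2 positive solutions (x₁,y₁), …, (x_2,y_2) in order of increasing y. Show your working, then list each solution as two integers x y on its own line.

[14; 1,3,1,28] for √219; ℓ=4 ⇒ convergent index 3
step 0: (14, 1)  from 14·(1,0) + (0,1)
step 1: (15, 1)  from 1·(14,1) + (1,0)
step 2: (59, 4)  from 3·(15,1) + (14,1)
step 3: (74, 5)  from 1·(59,4) + (15,1)
(x₁, y₁) = (74, 5);  74² − 219·5² = 1 ✓
(74+5√219)^2 = 10951 + 740√219

74 5
10951 740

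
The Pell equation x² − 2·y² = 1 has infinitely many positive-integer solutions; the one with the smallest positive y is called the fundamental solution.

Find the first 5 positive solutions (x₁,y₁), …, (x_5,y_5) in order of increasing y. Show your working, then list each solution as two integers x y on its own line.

3 2
17 12
99 70
577 408
3363 2378

√2 = [1; 2, …], period ℓ=1 (odd) → k=1
i=0: a=1 ⇒ p=1, q=1
i=1: a=2 ⇒ p=3, q=2
→ (3, 2).  Check: 3²=9, 2·2²=8, difference 1.
k=2:  x_2 = 3·3+2·2·2 = 17,  y_2 = 3·2+2·3 = 12
k=3:  x_3 = 3·17+2·2·12 = 99,  y_3 = 3·12+2·17 = 70
k=4:  x_4 = 3·99+2·2·70 = 577,  y_4 = 3·70+2·99 = 408
k=5:  x_5 = 3·577+2·2·408 = 3363,  y_5 = 3·408+2·577 = 2378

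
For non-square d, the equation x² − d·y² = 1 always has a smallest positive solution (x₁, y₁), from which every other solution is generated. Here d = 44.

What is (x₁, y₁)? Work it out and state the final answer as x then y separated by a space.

[6; 1,1,1,2,1,1,1,12] for √44; ℓ=8 ⇒ convergent index 7
a_0=6:  p_0=6·1+0=6,  q_0=6·0+1=1
…
a_3=1:  p_3=1·13+7=20,  q_3=1·2+1=3
a_4=2:  p_4=2·20+13=53,  q_4=2·3+2=8
…
a_6=1:  p_6=1·73+53=126,  q_6=1·11+8=19
a_7=1:  p_7=1·126+73=199,  q_7=1·19+11=30
→ (199, 30).  Check: 199²=39601, 44·30²=39600, difference 1.

199 30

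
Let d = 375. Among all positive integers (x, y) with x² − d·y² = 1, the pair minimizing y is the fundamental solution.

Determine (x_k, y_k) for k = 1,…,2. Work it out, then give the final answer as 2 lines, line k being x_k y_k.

15124 781
457470751 23623688

√375 → a₀=19, period (2,1,2,1,5,1,2,1,2,38); ℓ=10 even so k=9
k=0  a_k=19  p_k/q_k = 19/1
k=1  a_k=2  p_k/q_k = 39/2
k=2  a_k=1  p_k/q_k = 58/3
k=3  a_k=2  p_k/q_k = 155/8
k=4  a_k=1  p_k/q_k = 213/11
k=5  a_k=5  p_k/q_k = 1220/63
k=6  a_k=1  p_k/q_k = 1433/74
k=7  a_k=2  p_k/q_k = 4086/211
k=8  a_k=1  p_k/q_k = 5519/285
k=9  a_k=2  p_k/q_k = 15124/781
(x₁, y₁) = (15124, 781);  15124² − 375·781² = 1 ✓
n=2: (15124,781)∘(15124,781) = (15124·15124+375·781·781, 15124·781+781·15124) = (457470751,23623688)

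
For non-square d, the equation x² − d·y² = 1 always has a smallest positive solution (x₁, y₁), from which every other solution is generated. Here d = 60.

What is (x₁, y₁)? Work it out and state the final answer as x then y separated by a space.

d=60: √d = [7; 1,2,1,14] (ℓ=4, even), read p_3/q_3
i=0: a=7 ⇒ p=7, q=1
…
i=2: a=2 ⇒ p=23, q=3
i=3: a=1 ⇒ p=31, q=4
→ (31, 4).  Check: 31²=961, 60·4²=960, difference 1.

31 4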